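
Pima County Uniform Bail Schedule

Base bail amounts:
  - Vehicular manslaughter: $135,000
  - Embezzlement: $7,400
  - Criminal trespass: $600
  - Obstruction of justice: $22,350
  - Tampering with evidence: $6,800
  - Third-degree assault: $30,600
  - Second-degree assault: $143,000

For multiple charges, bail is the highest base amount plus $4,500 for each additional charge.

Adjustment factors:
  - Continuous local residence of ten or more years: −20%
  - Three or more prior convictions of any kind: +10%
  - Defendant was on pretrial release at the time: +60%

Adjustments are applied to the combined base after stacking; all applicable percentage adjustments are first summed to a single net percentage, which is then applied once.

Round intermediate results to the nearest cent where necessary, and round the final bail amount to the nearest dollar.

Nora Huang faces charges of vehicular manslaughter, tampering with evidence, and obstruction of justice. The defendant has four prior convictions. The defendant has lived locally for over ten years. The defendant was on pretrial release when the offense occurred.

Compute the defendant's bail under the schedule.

Base amounts from the schedule: vehicular manslaughter $135,000; tampering with evidence $6,800; obstruction of justice $22,350.
Stacking rule: highest base plus $4,500 per additional charge. Highest is vehicular manslaughter at $135,000; 2 additional charges → +$9,000. Combined base = $144,000.
Net percentage adjustment: −20% +10% +60% = +50%. $144,000 × 1.5 = $216,000.

$216,000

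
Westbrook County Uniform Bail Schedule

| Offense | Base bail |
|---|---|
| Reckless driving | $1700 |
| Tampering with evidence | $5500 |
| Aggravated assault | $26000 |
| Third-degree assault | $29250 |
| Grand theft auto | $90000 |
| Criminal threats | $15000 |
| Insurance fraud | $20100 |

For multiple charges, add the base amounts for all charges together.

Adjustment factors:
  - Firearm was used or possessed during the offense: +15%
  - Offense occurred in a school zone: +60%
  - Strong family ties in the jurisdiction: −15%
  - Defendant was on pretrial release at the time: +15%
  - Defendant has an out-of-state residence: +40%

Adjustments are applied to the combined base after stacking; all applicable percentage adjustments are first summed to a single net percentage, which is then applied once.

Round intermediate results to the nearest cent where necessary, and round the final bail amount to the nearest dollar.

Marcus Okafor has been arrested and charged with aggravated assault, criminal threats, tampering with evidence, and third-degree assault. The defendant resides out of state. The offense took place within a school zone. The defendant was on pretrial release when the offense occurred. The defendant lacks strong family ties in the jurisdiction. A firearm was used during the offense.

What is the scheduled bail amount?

Base amounts from the schedule: aggravated assault $26000; criminal threats $15000; tampering with evidence $5500; third-degree assault $29250.
Stacking rule: sum of all bases. $26000 + $15000 + $5500 + $29250 = $75750.
Net percentage adjustment: +15% +60% +15% +40% = +130%. $75750 × 2.3 = $174225.

$174225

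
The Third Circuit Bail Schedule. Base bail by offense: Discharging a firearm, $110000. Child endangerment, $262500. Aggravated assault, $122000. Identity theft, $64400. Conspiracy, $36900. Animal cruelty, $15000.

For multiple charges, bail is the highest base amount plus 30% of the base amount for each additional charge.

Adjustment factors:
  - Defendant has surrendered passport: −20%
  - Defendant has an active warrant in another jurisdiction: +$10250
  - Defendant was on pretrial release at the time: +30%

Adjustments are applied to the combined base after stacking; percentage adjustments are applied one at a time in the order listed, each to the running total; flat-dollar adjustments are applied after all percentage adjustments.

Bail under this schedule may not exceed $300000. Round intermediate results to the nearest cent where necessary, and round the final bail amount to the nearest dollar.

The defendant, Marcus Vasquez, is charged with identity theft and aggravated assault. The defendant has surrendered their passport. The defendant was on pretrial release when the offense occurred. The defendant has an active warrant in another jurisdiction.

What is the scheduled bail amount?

Base amounts from the schedule: identity theft $64400; aggravated assault $122000.
Stacking rule: highest base plus 30% of each additional charge. Highest is aggravated assault at $122000. Additional: $64400 × 30% = $19320. Combined base = $122000 + $19320 = $141320.
Defendant has surrendered passport (−20%): $141320 × 0.8 = $113056.
Defendant was on pretrial release at the time (+30%): $113056 × 1.3 = $146972.80.
Defendant has an active warrant in another jurisdiction (+$10250 flat): $146972.80 + $10250 = $157222.80.
$157222.80 is within the $300000 maximum.
Rounded to the nearest dollar: $157223.

$157223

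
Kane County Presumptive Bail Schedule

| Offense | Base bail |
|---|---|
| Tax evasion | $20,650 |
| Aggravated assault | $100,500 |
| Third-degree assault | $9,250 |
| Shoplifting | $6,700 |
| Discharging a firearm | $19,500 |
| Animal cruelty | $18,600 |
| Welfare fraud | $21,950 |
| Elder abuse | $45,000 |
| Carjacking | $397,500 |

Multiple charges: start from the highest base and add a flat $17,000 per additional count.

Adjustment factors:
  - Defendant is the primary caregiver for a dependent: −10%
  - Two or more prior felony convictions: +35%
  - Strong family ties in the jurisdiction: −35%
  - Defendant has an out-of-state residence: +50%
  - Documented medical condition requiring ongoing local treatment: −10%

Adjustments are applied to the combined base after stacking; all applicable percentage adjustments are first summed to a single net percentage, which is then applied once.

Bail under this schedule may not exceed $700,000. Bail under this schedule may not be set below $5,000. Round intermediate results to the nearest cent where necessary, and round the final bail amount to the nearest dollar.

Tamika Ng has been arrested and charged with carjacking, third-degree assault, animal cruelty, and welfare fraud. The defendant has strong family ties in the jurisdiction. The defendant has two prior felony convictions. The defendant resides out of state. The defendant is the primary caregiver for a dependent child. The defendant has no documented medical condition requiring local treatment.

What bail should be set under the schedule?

Base amounts from the schedule: carjacking $397,500; third-degree assault $9,250; animal cruelty $18,600; welfare fraud $21,950.
Stacking rule: highest base plus $17,000 per additional charge. Highest is carjacking at $397,500; 3 additional charges → +$51,000. Combined base = $448,500.
Net percentage adjustment: −10% +35% −35% +50% = +40%. $448,500 × 1.4 = $627,900.
$627,900 is within the $700,000 maximum.
$627,900 is at or above the $5,000 minimum.

$627,900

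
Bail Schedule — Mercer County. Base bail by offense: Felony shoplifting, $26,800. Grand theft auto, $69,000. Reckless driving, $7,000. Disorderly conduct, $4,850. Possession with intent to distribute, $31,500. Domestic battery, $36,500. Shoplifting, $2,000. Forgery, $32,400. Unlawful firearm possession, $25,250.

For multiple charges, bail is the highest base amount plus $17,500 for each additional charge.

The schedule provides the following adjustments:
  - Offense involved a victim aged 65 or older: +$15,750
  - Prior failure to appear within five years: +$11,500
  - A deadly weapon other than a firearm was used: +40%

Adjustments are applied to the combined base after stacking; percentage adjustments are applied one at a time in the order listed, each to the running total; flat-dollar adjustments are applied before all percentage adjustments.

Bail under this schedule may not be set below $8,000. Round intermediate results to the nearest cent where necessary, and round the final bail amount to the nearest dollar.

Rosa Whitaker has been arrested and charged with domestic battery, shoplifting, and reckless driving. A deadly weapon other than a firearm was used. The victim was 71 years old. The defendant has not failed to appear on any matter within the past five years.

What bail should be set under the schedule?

Base amounts from the schedule: domestic battery $36,500; shoplifting $2,000; reckless driving $7,000.
Stacking rule: highest base plus $17,500 per additional charge. Highest is domestic battery at $36,500; 2 additional charges → +$35,000. Combined base = $71,500.
Offense involved a victim aged 65 or older (+$15,750 flat): $71,500 + $15,750 = $87,250.
A deadly weapon other than a firearm was used (+40%): $87,250 × 1.4 = $122,150.
$122,150 is at or above the $8,000 minimum.

$122,150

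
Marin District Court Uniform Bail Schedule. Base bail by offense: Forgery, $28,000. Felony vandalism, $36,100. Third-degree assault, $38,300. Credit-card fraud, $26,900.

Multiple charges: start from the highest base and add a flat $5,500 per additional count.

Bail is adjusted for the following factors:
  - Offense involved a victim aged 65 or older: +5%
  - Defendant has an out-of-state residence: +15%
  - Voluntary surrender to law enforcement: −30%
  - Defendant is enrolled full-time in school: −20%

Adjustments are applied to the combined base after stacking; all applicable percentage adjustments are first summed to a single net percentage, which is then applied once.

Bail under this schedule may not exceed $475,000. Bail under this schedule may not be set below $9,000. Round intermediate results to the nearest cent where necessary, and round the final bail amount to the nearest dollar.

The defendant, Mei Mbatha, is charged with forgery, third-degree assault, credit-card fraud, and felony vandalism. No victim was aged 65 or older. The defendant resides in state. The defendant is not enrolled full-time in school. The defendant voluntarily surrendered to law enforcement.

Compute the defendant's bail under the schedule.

Base amounts from the schedule: forgery $28,000; third-degree assault $38,300; credit-card fraud $26,900; felony vandalism $36,100.
Stacking rule: highest base plus $5,500 per additional charge. Highest is third-degree assault at $38,300; 3 additional charges → +$16,500. Combined base = $54,800.
Voluntary surrender to law enforcement (−30%): $54,800 × 0.7 = $38,360.
$38,360 is within the $475,000 maximum.
$38,360 is at or above the $9,000 minimum.

$38,360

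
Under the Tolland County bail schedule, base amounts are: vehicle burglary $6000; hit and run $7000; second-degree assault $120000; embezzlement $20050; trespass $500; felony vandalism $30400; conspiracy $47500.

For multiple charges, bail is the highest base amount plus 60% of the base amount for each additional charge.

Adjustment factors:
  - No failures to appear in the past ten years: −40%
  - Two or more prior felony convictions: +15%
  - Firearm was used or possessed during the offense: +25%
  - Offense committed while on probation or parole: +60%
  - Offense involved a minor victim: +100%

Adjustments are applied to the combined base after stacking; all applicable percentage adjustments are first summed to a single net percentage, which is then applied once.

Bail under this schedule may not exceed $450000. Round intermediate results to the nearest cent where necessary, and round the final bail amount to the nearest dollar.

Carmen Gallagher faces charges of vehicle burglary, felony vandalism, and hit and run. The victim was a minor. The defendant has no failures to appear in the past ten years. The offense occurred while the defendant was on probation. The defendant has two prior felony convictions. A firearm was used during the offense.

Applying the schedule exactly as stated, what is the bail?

Base amounts from the schedule: vehicle burglary $6000; felony vandalism $30400; hit and run $7000.
Stacking rule: highest base plus 60% of each additional charge. Highest is felony vandalism at $30400. Additional: $6000 × 60% = $3600; $7000 × 60% = $4200. Combined base = $30400 + $7800 = $38200.
Net percentage adjustment: −40% +15% +25% +60% +100% = +160%. $38200 × 2.6 = $99320.
$99320 is within the $450000 maximum.

$99320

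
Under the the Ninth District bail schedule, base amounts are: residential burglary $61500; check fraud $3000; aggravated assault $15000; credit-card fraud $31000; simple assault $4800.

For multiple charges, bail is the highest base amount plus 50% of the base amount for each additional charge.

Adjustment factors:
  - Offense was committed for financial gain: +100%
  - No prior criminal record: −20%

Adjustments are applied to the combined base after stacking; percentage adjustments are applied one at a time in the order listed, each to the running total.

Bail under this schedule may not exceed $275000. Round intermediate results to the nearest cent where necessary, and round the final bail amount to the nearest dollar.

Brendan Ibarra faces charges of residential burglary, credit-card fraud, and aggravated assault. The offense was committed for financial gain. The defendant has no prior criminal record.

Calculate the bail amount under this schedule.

$135200

Base amounts from the schedule: residential burglary $61500; credit-card fraud $31000; aggravated assault $15000.
Stacking rule: highest base plus 50% of each additional charge. Highest is residential burglary at $61500. Additional: $31000 × 50% = $15500; $15000 × 50% = $7500. Combined base = $61500 + $23000 = $84500.
Offense was committed for financial gain (+100%): $84500 × 2 = $169000.
No prior criminal record (−20%): $169000 × 0.8 = $135200.
$135200 is within the $275000 maximum.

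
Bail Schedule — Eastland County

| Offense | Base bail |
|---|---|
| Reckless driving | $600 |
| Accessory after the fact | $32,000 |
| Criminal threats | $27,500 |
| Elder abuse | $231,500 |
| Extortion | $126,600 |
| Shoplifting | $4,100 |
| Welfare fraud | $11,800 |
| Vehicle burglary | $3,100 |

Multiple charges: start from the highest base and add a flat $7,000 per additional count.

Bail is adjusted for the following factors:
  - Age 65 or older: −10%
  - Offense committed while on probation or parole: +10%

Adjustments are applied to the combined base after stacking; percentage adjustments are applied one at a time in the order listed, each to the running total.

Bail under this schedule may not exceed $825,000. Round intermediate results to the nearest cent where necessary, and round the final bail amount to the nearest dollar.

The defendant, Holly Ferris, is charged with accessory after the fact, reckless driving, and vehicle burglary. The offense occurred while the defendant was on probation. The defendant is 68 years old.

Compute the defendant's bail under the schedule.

Base amounts from the schedule: accessory after the fact $32,000; reckless driving $600; vehicle burglary $3,100.
Stacking rule: highest base plus $7,000 per additional charge. Highest is accessory after the fact at $32,000; 2 additional charges → +$14,000. Combined base = $46,000.
Age 65 or older (−10%): $46,000 × 0.9 = $41,400.
Offense committed while on probation or parole (+10%): $41,400 × 1.1 = $45,540.
$45,540 is within the $825,000 maximum.

$45,540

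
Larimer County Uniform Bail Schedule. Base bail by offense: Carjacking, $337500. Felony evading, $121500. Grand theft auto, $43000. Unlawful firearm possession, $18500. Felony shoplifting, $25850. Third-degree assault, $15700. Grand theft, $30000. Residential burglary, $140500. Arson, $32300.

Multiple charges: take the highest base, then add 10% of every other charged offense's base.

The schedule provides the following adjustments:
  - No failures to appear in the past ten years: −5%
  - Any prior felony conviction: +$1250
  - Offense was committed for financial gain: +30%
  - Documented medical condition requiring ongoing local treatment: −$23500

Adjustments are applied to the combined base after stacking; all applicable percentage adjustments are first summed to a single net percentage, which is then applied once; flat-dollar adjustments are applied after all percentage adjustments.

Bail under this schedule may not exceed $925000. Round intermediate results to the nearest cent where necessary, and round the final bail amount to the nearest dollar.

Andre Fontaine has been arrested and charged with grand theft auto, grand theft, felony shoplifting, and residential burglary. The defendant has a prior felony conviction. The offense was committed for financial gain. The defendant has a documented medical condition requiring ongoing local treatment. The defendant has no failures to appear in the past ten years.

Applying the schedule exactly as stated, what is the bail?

Base amounts from the schedule: grand theft auto $43000; grand theft $30000; felony shoplifting $25850; residential burglary $140500.
Stacking rule: highest base plus 10% of each additional charge. Highest is residential burglary at $140500. Additional: $43000 × 10% = $4300; $30000 × 10% = $3000; $25850 × 10% = $2585. Combined base = $140500 + $9885 = $150385.
Net percentage adjustment: −5% +30% = +25%. $150385 × 1.25 = $187981.25.
Any prior felony conviction (+$1250 flat): $187981.25 + $1250 = $189231.25.
Documented medical condition requiring ongoing local treatment (−$23500 flat): $189231.25 − $23500 = $165731.25.
$165731.25 is within the $925000 maximum.
Rounded to the nearest dollar: $165731.

$165731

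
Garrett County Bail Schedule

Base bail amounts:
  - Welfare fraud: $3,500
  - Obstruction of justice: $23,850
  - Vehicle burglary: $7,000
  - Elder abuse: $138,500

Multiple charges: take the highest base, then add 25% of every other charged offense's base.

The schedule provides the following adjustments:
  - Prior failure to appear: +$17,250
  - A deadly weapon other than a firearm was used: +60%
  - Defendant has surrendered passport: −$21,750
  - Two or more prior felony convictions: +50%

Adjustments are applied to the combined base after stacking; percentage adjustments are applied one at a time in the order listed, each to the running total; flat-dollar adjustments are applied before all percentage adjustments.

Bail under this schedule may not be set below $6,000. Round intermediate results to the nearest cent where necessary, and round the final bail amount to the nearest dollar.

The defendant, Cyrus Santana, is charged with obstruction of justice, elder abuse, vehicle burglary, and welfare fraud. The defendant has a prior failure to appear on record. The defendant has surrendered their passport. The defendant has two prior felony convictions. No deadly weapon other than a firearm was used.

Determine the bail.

Base amounts from the schedule: obstruction of justice $23,850; elder abuse $138,500; vehicle burglary $7,000; welfare fraud $3,500.
Stacking rule: highest base plus 25% of each additional charge. Highest is elder abuse at $138,500. Additional: $23,850 × 25% = $5,962.50; $7,000 × 25% = $1,750; $3,500 × 25% = $875. Combined base = $138,500 + $8,587.50 = $147,087.50.
Prior failure to appear (+$17,250 flat): $147,087.50 + $17,250 = $164,337.50.
Defendant has surrendered passport (−$21,750 flat): $164,337.50 − $21,750 = $142,587.50.
Two or more prior felony convictions (+50%): $142,587.50 × 1.5 = $213,881.25.
$213,881.25 is at or above the $6,000 minimum.
Rounded to the nearest dollar: $213,881.

$213,881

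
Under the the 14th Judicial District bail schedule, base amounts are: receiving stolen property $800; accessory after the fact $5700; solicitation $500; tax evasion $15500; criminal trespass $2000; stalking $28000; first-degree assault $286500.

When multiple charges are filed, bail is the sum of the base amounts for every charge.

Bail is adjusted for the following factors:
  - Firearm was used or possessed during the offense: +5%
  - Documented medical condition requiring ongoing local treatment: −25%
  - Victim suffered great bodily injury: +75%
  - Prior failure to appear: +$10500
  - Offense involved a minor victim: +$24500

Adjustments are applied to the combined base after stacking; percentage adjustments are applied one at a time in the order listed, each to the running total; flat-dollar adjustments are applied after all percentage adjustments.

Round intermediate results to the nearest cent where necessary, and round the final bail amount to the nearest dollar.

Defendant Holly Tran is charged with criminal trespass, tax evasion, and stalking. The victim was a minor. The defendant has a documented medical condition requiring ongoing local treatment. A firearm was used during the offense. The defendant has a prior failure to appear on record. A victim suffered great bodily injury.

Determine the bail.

$97705

Base amounts from the schedule: criminal trespass $2000; tax evasion $15500; stalking $28000.
Stacking rule: sum of all bases. $2000 + $15500 + $28000 = $45500.
Firearm was used or possessed during the offense (+5%): $45500 × 1.05 = $47775.
Documented medical condition requiring ongoing local treatment (−25%): $47775 × 0.75 = $35831.25.
Victim suffered great bodily injury (+75%): $35831.25 × 1.75 = $62704.69.
Prior failure to appear (+$10500 flat): $62704.69 + $10500 = $73204.69.
Offense involved a minor victim (+$24500 flat): $73204.69 + $24500 = $97704.69.
Rounded to the nearest dollar: $97705.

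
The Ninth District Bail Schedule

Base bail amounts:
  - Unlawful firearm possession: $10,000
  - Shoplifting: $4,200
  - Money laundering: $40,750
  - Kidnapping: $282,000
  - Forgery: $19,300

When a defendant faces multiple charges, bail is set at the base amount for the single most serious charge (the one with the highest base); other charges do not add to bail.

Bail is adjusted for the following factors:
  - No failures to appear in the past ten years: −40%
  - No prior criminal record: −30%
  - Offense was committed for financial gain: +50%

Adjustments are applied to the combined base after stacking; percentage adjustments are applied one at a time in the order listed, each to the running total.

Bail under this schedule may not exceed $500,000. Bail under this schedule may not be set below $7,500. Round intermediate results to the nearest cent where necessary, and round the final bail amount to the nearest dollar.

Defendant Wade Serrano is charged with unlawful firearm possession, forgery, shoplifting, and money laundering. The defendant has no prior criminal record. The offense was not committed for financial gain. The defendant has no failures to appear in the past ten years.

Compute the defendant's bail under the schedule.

$17,115

Base amounts from the schedule: unlawful firearm possession $10,000; forgery $19,300; shoplifting $4,200; money laundering $40,750.
Stacking rule: use the highest base only. Highest is money laundering at $40,750. Combined base = $40,750.
No failures to appear in the past ten years (−40%): $40,750 × 0.6 = $24,450.
No prior criminal record (−30%): $24,450 × 0.7 = $17,115.
$17,115 is within the $500,000 maximum.
$17,115 is at or above the $7,500 minimum.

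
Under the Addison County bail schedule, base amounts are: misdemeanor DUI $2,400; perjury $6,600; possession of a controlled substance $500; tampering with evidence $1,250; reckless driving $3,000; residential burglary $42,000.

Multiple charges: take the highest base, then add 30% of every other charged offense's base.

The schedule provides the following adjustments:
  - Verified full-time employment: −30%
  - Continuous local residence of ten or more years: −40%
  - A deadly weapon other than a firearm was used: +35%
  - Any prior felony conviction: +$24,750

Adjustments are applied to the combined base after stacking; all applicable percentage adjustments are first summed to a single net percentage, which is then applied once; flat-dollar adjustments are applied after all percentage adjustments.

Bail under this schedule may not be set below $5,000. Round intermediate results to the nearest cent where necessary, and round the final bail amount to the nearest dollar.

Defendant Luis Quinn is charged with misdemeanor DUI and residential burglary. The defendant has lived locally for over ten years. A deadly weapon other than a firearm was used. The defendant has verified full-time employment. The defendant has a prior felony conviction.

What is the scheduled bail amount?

Base amounts from the schedule: misdemeanor DUI $2,400; residential burglary $42,000.
Stacking rule: highest base plus 30% of each additional charge. Highest is residential burglary at $42,000. Additional: $2,400 × 30% = $720. Combined base = $42,000 + $720 = $42,720.
Net percentage adjustment: −30% −40% +35% = −35%. $42,720 × 0.65 = $27,768.
Any prior felony conviction (+$24,750 flat): $27,768 + $24,750 = $52,518.
$52,518 is at or above the $5,000 minimum.

$52,518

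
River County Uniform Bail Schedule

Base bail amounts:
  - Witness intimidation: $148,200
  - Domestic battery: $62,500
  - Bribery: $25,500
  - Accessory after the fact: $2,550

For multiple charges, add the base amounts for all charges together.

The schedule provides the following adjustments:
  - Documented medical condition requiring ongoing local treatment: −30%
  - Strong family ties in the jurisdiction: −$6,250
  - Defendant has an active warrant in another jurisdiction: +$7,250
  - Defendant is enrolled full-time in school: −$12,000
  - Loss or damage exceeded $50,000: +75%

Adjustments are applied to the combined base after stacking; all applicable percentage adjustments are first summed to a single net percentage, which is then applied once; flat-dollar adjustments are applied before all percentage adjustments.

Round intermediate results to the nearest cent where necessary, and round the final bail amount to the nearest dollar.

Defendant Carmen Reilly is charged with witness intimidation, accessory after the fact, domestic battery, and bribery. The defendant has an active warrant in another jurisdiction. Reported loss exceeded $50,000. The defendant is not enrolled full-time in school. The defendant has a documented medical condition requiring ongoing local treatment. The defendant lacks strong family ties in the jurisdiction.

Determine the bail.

$356,700

Base amounts from the schedule: witness intimidation $148,200; accessory after the fact $2,550; domestic battery $62,500; bribery $25,500.
Stacking rule: sum of all bases. $148,200 + $2,550 + $62,500 + $25,500 = $238,750.
Defendant has an active warrant in another jurisdiction (+$7,250 flat): $238,750 + $7,250 = $246,000.
Net percentage adjustment: −30% +75% = +45%. $246,000 × 1.45 = $356,700.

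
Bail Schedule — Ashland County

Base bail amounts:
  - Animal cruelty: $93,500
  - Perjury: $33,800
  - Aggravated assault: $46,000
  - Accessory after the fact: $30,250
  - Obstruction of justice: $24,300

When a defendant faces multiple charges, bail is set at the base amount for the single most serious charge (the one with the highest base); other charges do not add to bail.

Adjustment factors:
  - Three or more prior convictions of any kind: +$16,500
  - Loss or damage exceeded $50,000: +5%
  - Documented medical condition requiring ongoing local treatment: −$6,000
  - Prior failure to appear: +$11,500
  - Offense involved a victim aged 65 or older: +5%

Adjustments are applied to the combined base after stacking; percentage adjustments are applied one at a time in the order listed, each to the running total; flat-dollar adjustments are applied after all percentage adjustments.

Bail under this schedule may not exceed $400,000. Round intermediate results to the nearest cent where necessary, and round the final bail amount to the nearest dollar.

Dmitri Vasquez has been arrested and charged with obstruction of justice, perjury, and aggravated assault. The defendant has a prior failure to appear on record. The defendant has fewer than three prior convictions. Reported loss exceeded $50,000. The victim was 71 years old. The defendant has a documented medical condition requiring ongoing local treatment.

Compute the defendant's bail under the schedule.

Base amounts from the schedule: obstruction of justice $24,300; perjury $33,800; aggravated assault $46,000.
Stacking rule: use the highest base only. Highest is aggravated assault at $46,000. Combined base = $46,000.
Loss or damage exceeded $50,000 (+5%): $46,000 × 1.05 = $48,300.
Offense involved a victim aged 65 or older (+5%): $48,300 × 1.05 = $50,715.
Documented medical condition requiring ongoing local treatment (−$6,000 flat): $50,715 − $6,000 = $44,715.
Prior failure to appear (+$11,500 flat): $44,715 + $11,500 = $56,215.
$56,215 is within the $400,000 maximum.

$56,215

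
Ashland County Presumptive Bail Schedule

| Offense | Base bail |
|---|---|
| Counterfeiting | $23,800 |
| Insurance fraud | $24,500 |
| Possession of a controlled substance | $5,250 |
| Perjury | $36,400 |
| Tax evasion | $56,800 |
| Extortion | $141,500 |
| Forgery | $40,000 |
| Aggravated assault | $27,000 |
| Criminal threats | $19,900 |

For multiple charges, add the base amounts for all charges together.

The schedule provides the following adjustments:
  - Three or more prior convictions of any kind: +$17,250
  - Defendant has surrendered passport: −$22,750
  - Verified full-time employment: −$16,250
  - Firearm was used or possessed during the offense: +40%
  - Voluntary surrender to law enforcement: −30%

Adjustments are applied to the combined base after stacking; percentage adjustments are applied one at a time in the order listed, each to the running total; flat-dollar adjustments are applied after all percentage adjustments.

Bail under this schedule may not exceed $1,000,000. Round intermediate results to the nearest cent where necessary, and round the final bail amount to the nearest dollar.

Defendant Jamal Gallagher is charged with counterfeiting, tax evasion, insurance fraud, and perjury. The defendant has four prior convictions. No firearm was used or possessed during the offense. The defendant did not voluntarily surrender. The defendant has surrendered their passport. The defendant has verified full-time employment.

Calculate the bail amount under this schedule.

$119,750

Base amounts from the schedule: counterfeiting $23,800; tax evasion $56,800; insurance fraud $24,500; perjury $36,400.
Stacking rule: sum of all bases. $23,800 + $56,800 + $24,500 + $36,400 = $141,500.
Three or more prior convictions of any kind (+$17,250 flat): $141,500 + $17,250 = $158,750.
Defendant has surrendered passport (−$22,750 flat): $158,750 − $22,750 = $136,000.
Verified full-time employment (−$16,250 flat): $136,000 − $16,250 = $119,750.
$119,750 is within the $1,000,000 maximum.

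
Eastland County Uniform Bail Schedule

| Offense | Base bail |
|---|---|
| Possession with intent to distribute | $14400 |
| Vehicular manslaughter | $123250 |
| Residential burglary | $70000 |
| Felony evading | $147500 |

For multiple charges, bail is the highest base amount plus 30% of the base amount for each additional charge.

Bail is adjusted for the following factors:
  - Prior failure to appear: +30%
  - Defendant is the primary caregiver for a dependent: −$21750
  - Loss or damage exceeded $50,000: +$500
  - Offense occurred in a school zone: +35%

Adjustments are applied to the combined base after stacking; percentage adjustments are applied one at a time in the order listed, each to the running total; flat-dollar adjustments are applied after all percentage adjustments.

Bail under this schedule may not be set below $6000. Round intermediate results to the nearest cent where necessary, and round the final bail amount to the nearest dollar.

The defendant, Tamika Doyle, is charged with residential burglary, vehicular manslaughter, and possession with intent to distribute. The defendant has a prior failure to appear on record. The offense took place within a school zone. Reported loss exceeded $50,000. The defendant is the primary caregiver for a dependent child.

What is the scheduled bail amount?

Base amounts from the schedule: residential burglary $70000; vehicular manslaughter $123250; possession with intent to distribute $14400.
Stacking rule: highest base plus 30% of each additional charge. Highest is vehicular manslaughter at $123250. Additional: $70000 × 30% = $21000; $14400 × 30% = $4320. Combined base = $123250 + $25320 = $148570.
Prior failure to appear (+30%): $148570 × 1.3 = $193141.
Offense occurred in a school zone (+35%): $193141 × 1.35 = $260740.35.
Defendant is the primary caregiver for a dependent (−$21750 flat): $260740.35 − $21750 = $238990.35.
Loss or damage exceeded $50,000 (+$500 flat): $238990.35 + $500 = $239490.35.
$239490.35 is at or above the $6000 minimum.
Rounded to the nearest dollar: $239490.

$239490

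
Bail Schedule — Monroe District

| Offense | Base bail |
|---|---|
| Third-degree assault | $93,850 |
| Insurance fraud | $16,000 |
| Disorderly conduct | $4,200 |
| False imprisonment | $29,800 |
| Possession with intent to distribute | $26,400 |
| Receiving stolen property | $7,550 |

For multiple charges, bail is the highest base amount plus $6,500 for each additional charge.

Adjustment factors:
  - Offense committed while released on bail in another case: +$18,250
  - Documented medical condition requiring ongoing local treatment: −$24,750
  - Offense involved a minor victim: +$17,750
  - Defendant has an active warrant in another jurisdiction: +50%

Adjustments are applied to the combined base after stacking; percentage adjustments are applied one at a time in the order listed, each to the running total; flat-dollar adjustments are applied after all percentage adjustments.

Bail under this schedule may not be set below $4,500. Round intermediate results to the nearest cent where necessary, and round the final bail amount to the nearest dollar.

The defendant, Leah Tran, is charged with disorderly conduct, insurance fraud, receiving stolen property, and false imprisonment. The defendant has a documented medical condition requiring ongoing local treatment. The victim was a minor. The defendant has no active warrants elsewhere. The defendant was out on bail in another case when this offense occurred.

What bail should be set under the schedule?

$60,550

Base amounts from the schedule: disorderly conduct $4,200; insurance fraud $16,000; receiving stolen property $7,550; false imprisonment $29,800.
Stacking rule: highest base plus $6,500 per additional charge. Highest is false imprisonment at $29,800; 3 additional charges → +$19,500. Combined base = $49,300.
Offense committed while released on bail in another case (+$18,250 flat): $49,300 + $18,250 = $67,550.
Documented medical condition requiring ongoing local treatment (−$24,750 flat): $67,550 − $24,750 = $42,800.
Offense involved a minor victim (+$17,750 flat): $42,800 + $17,750 = $60,550.
$60,550 is at or above the $4,500 minimum.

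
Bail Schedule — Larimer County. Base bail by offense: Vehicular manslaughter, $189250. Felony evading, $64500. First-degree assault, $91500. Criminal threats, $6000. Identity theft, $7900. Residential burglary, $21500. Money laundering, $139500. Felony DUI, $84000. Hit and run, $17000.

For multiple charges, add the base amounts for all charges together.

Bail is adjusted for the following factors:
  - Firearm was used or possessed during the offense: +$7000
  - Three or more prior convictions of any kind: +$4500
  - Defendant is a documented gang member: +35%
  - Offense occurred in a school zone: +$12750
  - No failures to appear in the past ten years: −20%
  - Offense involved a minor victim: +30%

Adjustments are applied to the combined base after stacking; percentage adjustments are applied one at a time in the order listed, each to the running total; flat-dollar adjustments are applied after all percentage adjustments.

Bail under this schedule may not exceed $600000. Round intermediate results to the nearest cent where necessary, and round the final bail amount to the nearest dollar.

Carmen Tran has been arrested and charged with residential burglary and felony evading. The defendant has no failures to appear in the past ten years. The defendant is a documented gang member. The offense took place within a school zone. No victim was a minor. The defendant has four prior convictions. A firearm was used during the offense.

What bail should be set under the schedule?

$117130

Base amounts from the schedule: residential burglary $21500; felony evading $64500.
Stacking rule: sum of all bases. $21500 + $64500 = $86000.
Defendant is a documented gang member (+35%): $86000 × 1.35 = $116100.
No failures to appear in the past ten years (−20%): $116100 × 0.8 = $92880.
Firearm was used or possessed during the offense (+$7000 flat): $92880 + $7000 = $99880.
Three or more prior convictions of any kind (+$4500 flat): $99880 + $4500 = $104380.
Offense occurred in a school zone (+$12750 flat): $104380 + $12750 = $117130.
$117130 is within the $600000 maximum.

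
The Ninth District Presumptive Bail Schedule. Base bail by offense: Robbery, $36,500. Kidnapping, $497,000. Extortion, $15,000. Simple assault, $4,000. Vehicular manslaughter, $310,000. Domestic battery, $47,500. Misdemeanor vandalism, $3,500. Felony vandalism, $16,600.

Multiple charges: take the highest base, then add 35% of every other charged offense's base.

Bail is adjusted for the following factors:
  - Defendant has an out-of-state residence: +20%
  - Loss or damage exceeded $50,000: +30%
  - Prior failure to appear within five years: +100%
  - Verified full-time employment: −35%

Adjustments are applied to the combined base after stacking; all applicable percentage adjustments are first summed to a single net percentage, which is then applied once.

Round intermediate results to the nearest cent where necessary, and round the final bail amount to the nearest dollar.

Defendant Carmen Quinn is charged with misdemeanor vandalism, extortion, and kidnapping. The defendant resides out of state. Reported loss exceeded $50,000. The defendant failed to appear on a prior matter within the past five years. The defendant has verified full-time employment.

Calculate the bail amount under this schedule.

Base amounts from the schedule: misdemeanor vandalism $3,500; extortion $15,000; kidnapping $497,000.
Stacking rule: highest base plus 35% of each additional charge. Highest is kidnapping at $497,000. Additional: $3,500 × 35% = $1,225; $15,000 × 35% = $5,250. Combined base = $497,000 + $6,475 = $503,475.
Net percentage adjustment: +20% +30% +100% −35% = +115%. $503,475 × 2.15 = $1,082,471.25.
Rounded to the nearest dollar: $1,082,471.

$1,082,471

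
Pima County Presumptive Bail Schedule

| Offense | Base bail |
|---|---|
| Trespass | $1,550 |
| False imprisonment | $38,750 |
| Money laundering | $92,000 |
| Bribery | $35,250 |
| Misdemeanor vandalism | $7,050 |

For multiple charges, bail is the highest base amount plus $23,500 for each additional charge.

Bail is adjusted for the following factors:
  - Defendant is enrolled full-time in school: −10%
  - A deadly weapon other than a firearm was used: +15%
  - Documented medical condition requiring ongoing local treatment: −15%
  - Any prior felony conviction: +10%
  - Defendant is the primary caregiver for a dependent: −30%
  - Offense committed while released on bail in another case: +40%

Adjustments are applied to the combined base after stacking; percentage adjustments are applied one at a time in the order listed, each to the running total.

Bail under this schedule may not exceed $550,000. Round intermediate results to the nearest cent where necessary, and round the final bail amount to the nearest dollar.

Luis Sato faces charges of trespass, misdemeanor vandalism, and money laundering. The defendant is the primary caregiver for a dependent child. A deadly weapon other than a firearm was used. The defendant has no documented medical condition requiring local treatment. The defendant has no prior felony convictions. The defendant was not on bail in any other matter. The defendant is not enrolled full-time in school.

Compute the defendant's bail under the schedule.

Base amounts from the schedule: trespass $1,550; misdemeanor vandalism $7,050; money laundering $92,000.
Stacking rule: highest base plus $23,500 per additional charge. Highest is money laundering at $92,000; 2 additional charges → +$47,000. Combined base = $139,000.
A deadly weapon other than a firearm was used (+15%): $139,000 × 1.15 = $159,850.
Defendant is the primary caregiver for a dependent (−30%): $159,850 × 0.7 = $111,895.
$111,895 is within the $550,000 maximum.

$111,895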